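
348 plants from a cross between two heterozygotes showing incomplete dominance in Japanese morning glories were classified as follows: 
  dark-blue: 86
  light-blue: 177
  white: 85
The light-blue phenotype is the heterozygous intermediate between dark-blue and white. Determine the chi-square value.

With incomplete dominance, a heterozygote × heterozygote cross gives a 1:2:1 phenotypic ratio.
Expected counts for N = 348 under a 1:2:1 ratio (total parts = 4):
  dark-blue: 348 × 1/4 = 87
  light-blue: 348 × 2/4 = 174
  white: 348 × 1/4 = 87
χ² = Σ (O − E)² / E
  dark-blue: (86 − 87)² / 87 = 0.0115
  light-blue: (177 − 174)² / 174 = 0.0517
  white: (85 − 87)² / 87 = 0.0460
χ² = 0.0115 + 0.0517 + 0.0460 = 0.1092 ≈ 0.109

0.109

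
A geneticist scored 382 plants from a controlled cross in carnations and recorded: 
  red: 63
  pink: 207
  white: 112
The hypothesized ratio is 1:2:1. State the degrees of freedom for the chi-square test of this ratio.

A goodness-of-fit test with 3 phenotype classes has df = 3 − 1 = 2.

2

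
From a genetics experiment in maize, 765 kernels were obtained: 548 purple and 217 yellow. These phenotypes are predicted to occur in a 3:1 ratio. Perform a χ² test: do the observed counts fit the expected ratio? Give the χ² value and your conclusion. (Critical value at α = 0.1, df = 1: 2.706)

4.623; not consistent

Under the 3:1 hypothesis (Σ ratio = 4, N = 765):
  purple: 765 × 3/4 = 573.75
  yellow: 765 × 1/4 = 191.25
χ² = Σ (O − E)² / E
  purple: (548 − 573.75)² / 573.75 = 1.1557
  yellow: (217 − 191.25)² / 191.25 = 3.4670
χ² = 1.1557 + 3.4670 = 4.6227 ≈ 4.623
Degrees of freedom = 2 − 1 = 1; critical value at α = 0.1 is 2.706.
Since 4.623 > 2.706, we reject the null hypothesis — the data do not fit the 3:1 ratio.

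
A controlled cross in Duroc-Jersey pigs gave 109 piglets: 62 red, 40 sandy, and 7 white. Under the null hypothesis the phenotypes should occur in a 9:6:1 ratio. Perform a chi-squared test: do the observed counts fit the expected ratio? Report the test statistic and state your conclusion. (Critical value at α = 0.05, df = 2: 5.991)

0.032; consistent

Under the 9:6:1 hypothesis (Σ ratio = 16, N = 109):
  red: 109 × 9/16 = 61.3125
  sandy: 109 × 6/16 = 40.875
  white: 109 × 1/16 = 6.8125
χ² = Σ (O − E)² / E
  red: (62 − 61.3125)² / 61.3125 = 0.0077
  sandy: (40 − 40.875)² / 40.875 = 0.0187
  white: (7 − 6.8125)² / 6.8125 = 0.0052
χ² = 0.0077 + 0.0187 + 0.0052 = 0.0316 ≈ 0.032
Degrees of freedom = 3 − 1 = 2; critical value at α = 0.05 is 5.991.
Since 0.032 < 5.991, we fail to reject the null hypothesis — the data are consistent with the 9:6:1 ratio.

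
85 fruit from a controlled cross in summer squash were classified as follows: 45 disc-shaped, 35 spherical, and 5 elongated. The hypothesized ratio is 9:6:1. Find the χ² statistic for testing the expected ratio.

The 9:6:1 ratio has 16 parts, so with N = 85 the expected counts are:
  disc-shaped: 85 × 9/16 = 47.8125
  spherical: 85 × 6/16 = 31.875
  elongated: 85 × 1/16 = 5.3125
χ² = Σ (O − E)² / E
  disc-shaped: (45 − 47.8125)² / 47.8125 = 0.1654
  spherical: (35 − 31.875)² / 31.875 = 0.3064
  elongated: (5 − 5.3125)² / 5.3125 = 0.0184
χ² = 0.1654 + 0.3064 + 0.0184 = 0.4902 ≈ 0.490

0.490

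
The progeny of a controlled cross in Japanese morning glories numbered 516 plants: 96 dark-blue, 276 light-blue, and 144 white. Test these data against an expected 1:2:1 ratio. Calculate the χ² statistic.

11.442

The 1:2:1 ratio has 4 parts, so with N = 516 the expected counts are:
  dark-blue: 516 × 1/4 = 129
  light-blue: 516 × 2/4 = 258
  white: 516 × 1/4 = 129
χ² = Σ (O − E)² / E
  dark-blue: (96 − 129)² / 129 = 8.4419
  light-blue: (276 − 258)² / 258 = 1.2558
  white: (144 − 129)² / 129 = 1.7442
χ² = 8.4419 + 1.2558 + 1.7442 = 11.4419 ≈ 11.442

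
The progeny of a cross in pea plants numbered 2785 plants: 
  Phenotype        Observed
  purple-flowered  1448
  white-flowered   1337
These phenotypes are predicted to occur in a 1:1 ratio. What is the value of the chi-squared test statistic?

4.424

Under the 1:1 hypothesis (Σ ratio = 2, N = 2785):
  purple-flowered: 2785 × 1/2 = 1392.5
  white-flowered: 2785 × 1/2 = 1392.5
χ² = Σ (O − E)² / E
  purple-flowered: (1448 − 1392.5)² / 1392.5 = 2.2120
  white-flowered: (1337 − 1392.5)² / 1392.5 = 2.2120
χ² = 2.2120 + 2.2120 = 4.424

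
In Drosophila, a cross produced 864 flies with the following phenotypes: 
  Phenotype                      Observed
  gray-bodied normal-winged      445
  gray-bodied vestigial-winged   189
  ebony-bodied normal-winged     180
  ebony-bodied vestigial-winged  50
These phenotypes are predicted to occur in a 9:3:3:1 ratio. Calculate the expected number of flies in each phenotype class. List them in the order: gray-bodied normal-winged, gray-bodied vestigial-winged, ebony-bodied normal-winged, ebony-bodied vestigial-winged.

The 9:3:3:1 ratio has 16 parts, so with N = 864 the expected counts are:
  gray-bodied normal-winged: 864 × 9/16 = 486
  gray-bodied vestigial-winged: 864 × 3/16 = 162
  ebony-bodied normal-winged: 864 × 3/16 = 162
  ebony-bodied vestigial-winged: 864 × 1/16 = 54

486, 162, 162, 54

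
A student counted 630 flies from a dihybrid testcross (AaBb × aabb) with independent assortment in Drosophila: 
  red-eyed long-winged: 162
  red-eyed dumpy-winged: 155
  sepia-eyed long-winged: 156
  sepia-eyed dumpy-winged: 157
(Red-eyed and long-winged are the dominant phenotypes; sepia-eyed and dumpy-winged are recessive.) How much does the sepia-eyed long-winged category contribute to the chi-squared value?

0.014

A dihybrid testcross with independent assortment gives a 1:1:1:1 ratio.
The 1:1:1:1 ratio has 4 parts, so with N = 630 the expected counts are:
  red-eyed long-winged: 630 × 1/4 = 157.5
  red-eyed dumpy-winged: 630 × 1/4 = 157.5
  sepia-eyed long-winged: 630 × 1/4 = 157.5
  sepia-eyed dumpy-winged: 630 × 1/4 = 157.5
Contribution of sepia-eyed long-winged: (156 − 157.5)² / 157.5 = 0.0143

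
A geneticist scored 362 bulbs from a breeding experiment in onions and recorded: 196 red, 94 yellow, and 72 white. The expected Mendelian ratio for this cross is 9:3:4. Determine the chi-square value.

Total ratio parts = 16. Expected numbers out of 362:
  red: 362 × 9/16 = 203.625
  yellow: 362 × 3/16 = 67.875
  white: 362 × 4/16 = 90.5
χ² = Σ (O − E)² / E
  red: (196 − 203.625)² / 203.625 = 0.2855
  yellow: (94 − 67.875)² / 67.875 = 10.0555
  white: (72 − 90.5)² / 90.5 = 3.7818
χ² = 0.2855 + 10.0555 + 3.7818 = 14.1228 ≈ 14.123

14.123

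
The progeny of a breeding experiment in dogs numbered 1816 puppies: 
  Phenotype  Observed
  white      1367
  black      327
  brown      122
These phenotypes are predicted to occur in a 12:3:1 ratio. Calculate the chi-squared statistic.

1.190

The 12:3:1 ratio has 16 parts, so with N = 1816 the expected counts are:
  white: 1816 × 12/16 = 1362
  black: 1816 × 3/16 = 340.5
  brown: 1816 × 1/16 = 113.5
χ² = Σ (O − E)² / E
  white: (1367 − 1362)² / 1362 = 0.0184
  black: (327 − 340.5)² / 340.5 = 0.5352
  brown: (122 − 113.5)² / 113.5 = 0.6366
χ² = 0.0184 + 0.5352 + 0.6366 = 1.1902 ≈ 1.190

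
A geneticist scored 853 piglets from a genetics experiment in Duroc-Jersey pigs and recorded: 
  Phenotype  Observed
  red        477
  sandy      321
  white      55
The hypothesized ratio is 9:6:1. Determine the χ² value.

The 9:6:1 ratio has 16 parts, so with N = 853 the expected counts are:
  red: 853 × 9/16 = 479.8125
  sandy: 853 × 6/16 = 319.875
  white: 853 × 1/16 = 53.3125
χ² = Σ (O − E)² / E
  red: (477 − 479.8125)² / 479.8125 = 0.0165
  sandy: (321 − 319.875)² / 319.875 = 0.0040
  white: (55 − 53.3125)² / 53.3125 = 0.0534
χ² = 0.0165 + 0.0040 + 0.0534 = 0.0739 ≈ 0.074

0.074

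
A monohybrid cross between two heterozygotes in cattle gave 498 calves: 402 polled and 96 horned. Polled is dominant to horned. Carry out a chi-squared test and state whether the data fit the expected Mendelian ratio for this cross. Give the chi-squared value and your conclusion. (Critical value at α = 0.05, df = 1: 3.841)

8.699; not consistent

For a monohybrid cross between heterozygotes with complete dominance, the expected phenotypic ratio is 3:1.
Under the 3:1 hypothesis (Σ ratio = 4, N = 498):
  polled: 498 × 3/4 = 373.5
  horned: 498 × 1/4 = 124.5
χ² = Σ (O − E)² / E
  polled: (402 − 373.5)² / 373.5 = 2.1747
  horned: (96 − 124.5)² / 124.5 = 6.5241
χ² = 2.1747 + 6.5241 = 8.6988 ≈ 8.699
Degrees of freedom = 2 − 1 = 1; critical value at α = 0.05 is 3.841.
Since 8.699 > 3.841, we reject the null hypothesis — the data do not fit the 3:1 ratio.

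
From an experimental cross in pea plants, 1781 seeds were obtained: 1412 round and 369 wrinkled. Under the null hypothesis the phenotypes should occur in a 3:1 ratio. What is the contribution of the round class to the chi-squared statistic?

4.353

The 3:1 ratio has 4 parts, so with N = 1781 the expected counts are:
  round: 1781 × 3/4 = 1335.75
  wrinkled: 1781 × 1/4 = 445.25
Contribution of round: (1412 − 1335.75)² / 1335.75 = 4.3527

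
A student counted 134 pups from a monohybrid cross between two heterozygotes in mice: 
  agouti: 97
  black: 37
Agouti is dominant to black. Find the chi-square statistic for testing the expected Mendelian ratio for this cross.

0.488

For a monohybrid cross between heterozygotes with complete dominance, the expected phenotypic ratio is 3:1.
Under the 3:1 hypothesis (Σ ratio = 4, N = 134):
  agouti: 134 × 3/4 = 100.5
  black: 134 × 1/4 = 33.5
χ² = Σ (O − E)² / E
  agouti: (97 − 100.5)² / 100.5 = 0.1219
  black: (37 − 33.5)² / 33.5 = 0.3657
χ² = 0.1219 + 0.3657 = 0.4876 ≈ 0.488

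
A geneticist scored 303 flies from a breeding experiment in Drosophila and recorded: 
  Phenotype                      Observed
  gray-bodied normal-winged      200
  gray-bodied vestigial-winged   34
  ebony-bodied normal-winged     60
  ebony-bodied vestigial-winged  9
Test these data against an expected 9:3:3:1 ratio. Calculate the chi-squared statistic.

19.681

Under the 9:3:3:1 hypothesis (Σ ratio = 16, N = 303):
  gray-bodied normal-winged: 303 × 9/16 = 170.4375
  gray-bodied vestigial-winged: 303 × 3/16 = 56.8125
  ebony-bodied normal-winged: 303 × 3/16 = 56.8125
  ebony-bodied vestigial-winged: 303 × 1/16 = 18.9375
χ² = Σ (O − E)² / E
  gray-bodied normal-winged: (200 − 170.4375)² / 170.4375 = 5.1276
  gray-bodied vestigial-winged: (34 − 56.8125)² / 56.8125 = 9.1601
  ebony-bodied normal-winged: (60 − 56.8125)² / 56.8125 = 0.1788
  ebony-bodied vestigial-winged: (9 − 18.9375)² / 18.9375 = 5.2147
χ² = 5.1276 + 9.1601 + 0.1788 + 5.2147 = 19.6812 ≈ 19.681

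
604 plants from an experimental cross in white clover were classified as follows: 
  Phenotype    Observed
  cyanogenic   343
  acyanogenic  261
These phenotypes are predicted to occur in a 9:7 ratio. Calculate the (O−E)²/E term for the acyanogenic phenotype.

The 9:7 ratio has 16 parts, so with N = 604 the expected counts are:
  cyanogenic: 604 × 9/16 = 339.75
  acyanogenic: 604 × 7/16 = 264.25
Contribution of acyanogenic: (261 − 264.25)² / 264.25 = 0.0400

0.040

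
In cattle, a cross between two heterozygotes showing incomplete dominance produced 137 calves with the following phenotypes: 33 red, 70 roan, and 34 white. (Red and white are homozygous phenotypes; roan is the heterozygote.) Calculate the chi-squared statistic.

With incomplete dominance, a heterozygote × heterozygote cross gives a 1:2:1 phenotypic ratio.
Total ratio parts = 4. Expected numbers out of 137:
  red: 137 × 1/4 = 34.25
  roan: 137 × 2/4 = 68.5
  white: 137 × 1/4 = 34.25
χ² = Σ (O − E)² / E
  red: (33 − 34.25)² / 34.25 = 0.0456
  roan: (70 − 68.5)² / 68.5 = 0.0328
  white: (34 − 34.25)² / 34.25 = 0.0018
χ² = 0.0456 + 0.0328 + 0.0018 = 0.0802 ≈ 0.080

0.080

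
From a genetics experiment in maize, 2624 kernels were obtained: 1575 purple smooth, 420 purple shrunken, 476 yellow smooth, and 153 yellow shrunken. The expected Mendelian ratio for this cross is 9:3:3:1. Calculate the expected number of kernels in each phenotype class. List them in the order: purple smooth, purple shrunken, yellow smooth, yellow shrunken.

1476, 492, 492, 164

The 9:3:3:1 ratio has 16 parts, so with N = 2624 the expected counts are:
  purple smooth: 2624 × 9/16 = 1476
  purple shrunken: 2624 × 3/16 = 492
  yellow smooth: 2624 × 3/16 = 492
  yellow shrunken: 2624 × 1/16 = 164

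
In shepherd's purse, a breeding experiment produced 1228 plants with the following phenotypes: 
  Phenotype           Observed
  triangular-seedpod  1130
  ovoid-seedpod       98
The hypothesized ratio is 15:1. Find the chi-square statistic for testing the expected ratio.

6.276

Under the 15:1 hypothesis (Σ ratio = 16, N = 1228):
  triangular-seedpod: 1228 × 15/16 = 1151.25
  ovoid-seedpod: 1228 × 1/16 = 76.75
χ² = Σ (O − E)² / E
  triangular-seedpod: (1130 − 1151.25)² / 1151.25 = 0.3922
  ovoid-seedpod: (98 − 76.75)² / 76.75 = 5.8836
χ² = 0.3922 + 5.8836 = 6.2758 ≈ 6.276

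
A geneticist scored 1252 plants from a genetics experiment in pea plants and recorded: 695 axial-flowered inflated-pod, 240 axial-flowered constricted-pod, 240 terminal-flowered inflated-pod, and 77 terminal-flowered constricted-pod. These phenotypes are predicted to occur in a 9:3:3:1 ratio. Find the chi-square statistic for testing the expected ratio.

Total ratio parts = 16. Expected numbers out of 1252:
  axial-flowered inflated-pod: 1252 × 9/16 = 704.25
  axial-flowered constricted-pod: 1252 × 3/16 = 234.75
  terminal-flowered inflated-pod: 1252 × 3/16 = 234.75
  terminal-flowered constricted-pod: 1252 × 1/16 = 78.25
χ² = Σ (O − E)² / E
  axial-flowered inflated-pod: (695 − 704.25)² / 704.25 = 0.1215
  axial-flowered constricted-pod: (240 − 234.75)² / 234.75 = 0.1174
  terminal-flowered inflated-pod: (240 − 234.75)² / 234.75 = 0.1174
  terminal-flowered constricted-pod: (77 − 78.25)² / 78.25 = 0.0200
χ² = 0.1215 + 0.1174 + 0.1174 + 0.0200 = 0.3763 ≈ 0.376

0.376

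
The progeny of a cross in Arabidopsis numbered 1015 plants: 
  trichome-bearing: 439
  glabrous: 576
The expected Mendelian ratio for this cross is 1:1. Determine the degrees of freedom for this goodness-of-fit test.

A goodness-of-fit test with 2 phenotype classes has df = 2 − 1 = 1.

1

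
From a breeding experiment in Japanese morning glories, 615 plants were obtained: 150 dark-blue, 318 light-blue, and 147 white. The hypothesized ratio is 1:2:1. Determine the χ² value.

0.746

The 1:2:1 ratio has 4 parts, so with N = 615 the expected counts are:
  dark-blue: 615 × 1/4 = 153.75
  light-blue: 615 × 2/4 = 307.5
  white: 615 × 1/4 = 153.75
χ² = Σ (O − E)² / E
  dark-blue: (150 − 153.75)² / 153.75 = 0.0915
  light-blue: (318 − 307.5)² / 307.5 = 0.3585
  white: (147 − 153.75)² / 153.75 = 0.2963
χ² = 0.0915 + 0.3585 + 0.2963 = 0.7463 ≈ 0.746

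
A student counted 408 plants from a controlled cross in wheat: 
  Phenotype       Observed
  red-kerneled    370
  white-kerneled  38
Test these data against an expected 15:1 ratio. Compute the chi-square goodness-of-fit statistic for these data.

6.536

Under the 15:1 hypothesis (Σ ratio = 16, N = 408):
  red-kerneled: 408 × 15/16 = 382.5
  white-kerneled: 408 × 1/16 = 25.5
χ² = Σ (O − E)² / E
  red-kerneled: (370 − 382.5)² / 382.5 = 0.4085
  white-kerneled: (38 − 25.5)² / 25.5 = 6.1275
χ² = 0.4085 + 6.1275 = 6.536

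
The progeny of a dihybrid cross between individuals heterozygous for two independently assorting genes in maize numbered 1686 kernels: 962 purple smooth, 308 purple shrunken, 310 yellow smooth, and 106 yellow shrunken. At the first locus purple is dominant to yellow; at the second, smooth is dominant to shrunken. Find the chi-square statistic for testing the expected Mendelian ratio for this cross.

A dihybrid F₂ with independent assortment and complete dominance at both loci gives a 9:3:3:1 phenotypic ratio.
Expected counts for N = 1686 under a 9:3:3:1 ratio (total parts = 16):
  purple smooth: 1686 × 9/16 = 948.375
  purple shrunken: 1686 × 3/16 = 316.125
  yellow smooth: 1686 × 3/16 = 316.125
  yellow shrunken: 1686 × 1/16 = 105.375
χ² = Σ (O − E)² / E
  purple smooth: (962 − 948.375)² / 948.375 = 0.1957
  purple shrunken: (308 − 316.125)² / 316.125 = 0.2088
  yellow smooth: (310 − 316.125)² / 316.125 = 0.1187
  yellow shrunken: (106 − 105.375)² / 105.375 = 0.0037
χ² = 0.1957 + 0.2088 + 0.1187 + 0.0037 = 0.5269 ≈ 0.527

0.527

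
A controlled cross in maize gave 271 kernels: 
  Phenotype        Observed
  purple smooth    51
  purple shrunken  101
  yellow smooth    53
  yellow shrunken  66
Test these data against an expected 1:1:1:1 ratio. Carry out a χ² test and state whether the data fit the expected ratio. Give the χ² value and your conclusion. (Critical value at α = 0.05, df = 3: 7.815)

Under the 1:1:1:1 hypothesis (Σ ratio = 4, N = 271):
  purple smooth: 271 × 1/4 = 67.75
  purple shrunken: 271 × 1/4 = 67.75
  yellow smooth: 271 × 1/4 = 67.75
  yellow shrunken: 271 × 1/4 = 67.75
χ² = Σ (O − E)² / E
  purple smooth: (51 − 67.75)² / 67.75 = 4.1411
  purple shrunken: (101 − 67.75)² / 67.75 = 16.3183
  yellow smooth: (53 − 67.75)² / 67.75 = 3.2113
  yellow shrunken: (66 − 67.75)² / 67.75 = 0.0452
χ² = 4.1411 + 16.3183 + 3.2113 + 0.0452 = 23.7159 ≈ 23.716
Degrees of freedom = 4 − 1 = 3; critical value at α = 0.05 is 7.815.
Since 23.716 > 7.815, we reject the null hypothesis — the data do not fit the 1:1:1:1 ratio.

23.716; not consistent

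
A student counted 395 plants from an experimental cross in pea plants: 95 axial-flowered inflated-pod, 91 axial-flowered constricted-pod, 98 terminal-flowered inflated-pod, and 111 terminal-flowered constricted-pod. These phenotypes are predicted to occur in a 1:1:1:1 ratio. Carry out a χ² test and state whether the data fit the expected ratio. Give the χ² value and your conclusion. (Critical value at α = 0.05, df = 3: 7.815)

2.276; consistent

Total ratio parts = 4. Expected numbers out of 395:
  axial-flowered inflated-pod: 395 × 1/4 = 98.75
  axial-flowered constricted-pod: 395 × 1/4 = 98.75
  terminal-flowered inflated-pod: 395 × 1/4 = 98.75
  terminal-flowered constricted-pod: 395 × 1/4 = 98.75
χ² = Σ (O − E)² / E
  axial-flowered inflated-pod: (95 − 98.75)² / 98.75 = 0.1424
  axial-flowered constricted-pod: (91 − 98.75)² / 98.75 = 0.6082
  terminal-flowered inflated-pod: (98 − 98.75)² / 98.75 = 0.0057
  terminal-flowered constricted-pod: (111 − 98.75)² / 98.75 = 1.5196
χ² = 0.1424 + 0.6082 + 0.0057 + 1.5196 = 2.2759 ≈ 2.276
Degrees of freedom = 4 − 1 = 3; critical value at α = 0.05 is 7.815.
Since 2.276 < 7.815, we fail to reject the null hypothesis — the data are consistent with the 1:1:1:1 ratio.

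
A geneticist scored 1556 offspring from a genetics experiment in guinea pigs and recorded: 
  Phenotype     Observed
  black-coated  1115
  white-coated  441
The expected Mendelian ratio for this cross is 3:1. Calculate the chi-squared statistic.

9.268

Total ratio parts = 4. Expected numbers out of 1556:
  black-coated: 1556 × 3/4 = 1167
  white-coated: 1556 × 1/4 = 389
χ² = Σ (O − E)² / E
  black-coated: (1115 − 1167)² / 1167 = 2.3171
  white-coated: (441 − 389)² / 389 = 6.9512
χ² = 2.3171 + 6.9512 = 9.2683 ≈ 9.268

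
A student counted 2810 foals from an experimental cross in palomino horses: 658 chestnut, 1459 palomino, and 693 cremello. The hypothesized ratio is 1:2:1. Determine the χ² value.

The 1:2:1 ratio has 4 parts, so with N = 2810 the expected counts are:
  chestnut: 2810 × 1/4 = 702.5
  palomino: 2810 × 2/4 = 1405
  cremello: 2810 × 1/4 = 702.5
χ² = Σ (O − E)² / E
  chestnut: (658 − 702.5)² / 702.5 = 2.8189
  palomino: (1459 − 1405)² / 1405 = 2.0754
  cremello: (693 − 702.5)² / 702.5 = 0.1285
χ² = 2.8189 + 2.0754 + 0.1285 = 5.0228 ≈ 5.023

5.023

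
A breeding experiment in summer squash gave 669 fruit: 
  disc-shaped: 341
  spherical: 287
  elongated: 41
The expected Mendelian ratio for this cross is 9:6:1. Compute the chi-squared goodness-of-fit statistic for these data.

8.531

Total ratio parts = 16. Expected numbers out of 669:
  disc-shaped: 669 × 9/16 = 376.3125
  spherical: 669 × 6/16 = 250.875
  elongated: 669 × 1/16 = 41.8125
χ² = Σ (O − E)² / E
  disc-shaped: (341 − 376.3125)² / 376.3125 = 3.3137
  spherical: (287 − 250.875)² / 250.875 = 5.2019
  elongated: (41 − 41.8125)² / 41.8125 = 0.0158
χ² = 3.3137 + 5.2019 + 0.0158 = 8.5314 ≈ 8.531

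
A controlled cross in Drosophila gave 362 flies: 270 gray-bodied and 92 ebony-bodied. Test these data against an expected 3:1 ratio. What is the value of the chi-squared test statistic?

0.033

The 3:1 ratio has 4 parts, so with N = 362 the expected counts are:
  gray-bodied: 362 × 3/4 = 271.5
  ebony-bodied: 362 × 1/4 = 90.5
χ² = Σ (O − E)² / E
  gray-bodied: (270 − 271.5)² / 271.5 = 0.0083
  ebony-bodied: (92 − 90.5)² / 90.5 = 0.0249
χ² = 0.0083 + 0.0249 = 0.0332 ≈ 0.033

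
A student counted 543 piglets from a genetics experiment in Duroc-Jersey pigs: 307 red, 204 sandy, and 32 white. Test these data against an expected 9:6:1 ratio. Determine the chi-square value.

0.119

Under the 9:6:1 hypothesis (Σ ratio = 16, N = 543):
  red: 543 × 9/16 = 305.4375
  sandy: 543 × 6/16 = 203.625
  white: 543 × 1/16 = 33.9375
χ² = Σ (O − E)² / E
  red: (307 − 305.4375)² / 305.4375 = 0.0080
  sandy: (204 − 203.625)² / 203.625 = 0.0007
  white: (32 − 33.9375)² / 33.9375 = 0.1106
χ² = 0.0080 + 0.0007 + 0.1106 = 0.1193 ≈ 0.119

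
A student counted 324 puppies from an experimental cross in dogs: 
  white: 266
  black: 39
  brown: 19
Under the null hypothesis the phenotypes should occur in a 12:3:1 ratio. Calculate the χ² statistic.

10.041

Under the 12:3:1 hypothesis (Σ ratio = 16, N = 324):
  white: 324 × 12/16 = 243
  black: 324 × 3/16 = 60.75
  brown: 324 × 1/16 = 20.25
χ² = Σ (O − E)² / E
  white: (266 − 243)² / 243 = 2.1770
  black: (39 − 60.75)² / 60.75 = 7.7870
  brown: (19 − 20.25)² / 20.25 = 0.0772
χ² = 2.1770 + 7.7870 + 0.0772 = 10.0412 ≈ 10.041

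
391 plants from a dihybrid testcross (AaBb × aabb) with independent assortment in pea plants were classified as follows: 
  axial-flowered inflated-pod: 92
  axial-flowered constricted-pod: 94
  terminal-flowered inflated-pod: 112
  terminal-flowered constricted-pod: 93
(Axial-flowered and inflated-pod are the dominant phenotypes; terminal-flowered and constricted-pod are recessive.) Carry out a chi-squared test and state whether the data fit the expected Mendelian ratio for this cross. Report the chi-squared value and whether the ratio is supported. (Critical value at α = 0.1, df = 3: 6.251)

A dihybrid testcross with independent assortment gives a 1:1:1:1 ratio.
Expected counts for N = 391 under a 1:1:1:1 ratio (total parts = 4):
  axial-flowered inflated-pod: 391 × 1/4 = 97.75
  axial-flowered constricted-pod: 391 × 1/4 = 97.75
  terminal-flowered inflated-pod: 391 × 1/4 = 97.75
  terminal-flowered constricted-pod: 391 × 1/4 = 97.75
χ² = Σ (O − E)² / E
  axial-flowered inflated-pod: (92 − 97.75)² / 97.75 = 0.3382
  axial-flowered constricted-pod: (94 − 97.75)² / 97.75 = 0.1439
  terminal-flowered inflated-pod: (112 − 97.75)² / 97.75 = 2.0774
  terminal-flowered constricted-pod: (93 − 97.75)² / 97.75 = 0.2308
χ² = 0.3382 + 0.1439 + 2.0774 + 0.2308 = 2.7903 ≈ 2.790
Degrees of freedom = 4 − 1 = 3; critical value at α = 0.1 is 6.251.
Since 2.790 < 6.251, we fail to reject the null hypothesis — the data are consistent with the 1:1:1:1 ratio.

2.790; consistent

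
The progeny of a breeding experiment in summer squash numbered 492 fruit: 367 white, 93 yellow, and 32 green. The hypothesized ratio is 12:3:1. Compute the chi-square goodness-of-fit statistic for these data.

0.068

Under the 12:3:1 hypothesis (Σ ratio = 16, N = 492):
  white: 492 × 12/16 = 369
  yellow: 492 × 3/16 = 92.25
  green: 492 × 1/16 = 30.75
χ² = Σ (O − E)² / E
  white: (367 − 369)² / 369 = 0.0108
  yellow: (93 − 92.25)² / 92.25 = 0.0061
  green: (32 − 30.75)² / 30.75 = 0.0508
χ² = 0.0108 + 0.0061 + 0.0508 = 0.0677 ≈ 0.068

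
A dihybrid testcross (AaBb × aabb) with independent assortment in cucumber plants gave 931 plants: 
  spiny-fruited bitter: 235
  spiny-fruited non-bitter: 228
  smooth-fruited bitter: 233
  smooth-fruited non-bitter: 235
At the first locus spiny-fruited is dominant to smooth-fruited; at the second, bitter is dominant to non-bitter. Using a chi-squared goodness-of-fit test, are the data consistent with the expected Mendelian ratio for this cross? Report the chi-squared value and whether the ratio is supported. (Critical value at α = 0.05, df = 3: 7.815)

0.141; consistent

A dihybrid testcross with independent assortment gives a 1:1:1:1 ratio.
The 1:1:1:1 ratio has 4 parts, so with N = 931 the expected counts are:
  spiny-fruited bitter: 931 × 1/4 = 232.75
  spiny-fruited non-bitter: 931 × 1/4 = 232.75
  smooth-fruited bitter: 931 × 1/4 = 232.75
  smooth-fruited non-bitter: 931 × 1/4 = 232.75
χ² = Σ (O − E)² / E
  spiny-fruited bitter: (235 − 232.75)² / 232.75 = 0.0218
  spiny-fruited non-bitter: (228 − 232.75)² / 232.75 = 0.0969
  smooth-fruited bitter: (233 − 232.75)² / 232.75 = 0.0003
  smooth-fruited non-bitter: (235 − 232.75)² / 232.75 = 0.0218
χ² = 0.0218 + 0.0969 + 0.0003 + 0.0218 = 0.1408 ≈ 0.141
Degrees of freedom = 4 − 1 = 3; critical value at α = 0.05 is 7.815.
Since 0.141 < 7.815, we fail to reject the null hypothesis — the data are consistent with the 1:1:1:1 ratio.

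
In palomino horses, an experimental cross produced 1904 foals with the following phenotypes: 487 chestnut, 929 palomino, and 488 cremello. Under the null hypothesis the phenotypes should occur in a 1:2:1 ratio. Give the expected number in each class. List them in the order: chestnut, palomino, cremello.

476, 952, 476

The 1:2:1 ratio has 4 parts, so with N = 1904 the expected counts are:
  chestnut: 1904 × 1/4 = 476
  palomino: 1904 × 2/4 = 952
  cremello: 1904 × 1/4 = 476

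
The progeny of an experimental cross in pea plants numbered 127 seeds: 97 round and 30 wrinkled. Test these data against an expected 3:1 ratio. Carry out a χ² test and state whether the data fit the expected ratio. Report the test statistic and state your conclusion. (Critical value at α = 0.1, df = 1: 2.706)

0.129; consistent

Under the 3:1 hypothesis (Σ ratio = 4, N = 127):
  round: 127 × 3/4 = 95.25
  wrinkled: 127 × 1/4 = 31.75
χ² = Σ (O − E)² / E
  round: (97 − 95.25)² / 95.25 = 0.0322
  wrinkled: (30 − 31.75)² / 31.75 = 0.0965
χ² = 0.0322 + 0.0965 = 0.1287 ≈ 0.129
Degrees of freedom = 2 − 1 = 1; critical value at α = 0.1 is 2.706.
Since 0.129 < 2.706, we fail to reject the null hypothesis — the data are consistent with the 3:1 ratio.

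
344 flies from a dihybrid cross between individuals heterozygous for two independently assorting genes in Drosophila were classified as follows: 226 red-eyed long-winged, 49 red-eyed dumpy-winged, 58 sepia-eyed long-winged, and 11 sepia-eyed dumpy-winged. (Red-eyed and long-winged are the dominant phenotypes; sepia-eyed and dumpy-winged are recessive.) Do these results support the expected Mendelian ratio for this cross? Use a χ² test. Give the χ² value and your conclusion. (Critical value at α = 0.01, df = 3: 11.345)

A dihybrid F₂ with independent assortment and complete dominance at both loci gives a 9:3:3:1 phenotypic ratio.
Total ratio parts = 16. Expected numbers out of 344:
  red-eyed long-winged: 344 × 9/16 = 193.5
  red-eyed dumpy-winged: 344 × 3/16 = 64.5
  sepia-eyed long-winged: 344 × 3/16 = 64.5
  sepia-eyed dumpy-winged: 344 × 1/16 = 21.5
χ² = Σ (O − E)² / E
  red-eyed long-winged: (226 − 193.5)² / 193.5 = 5.4587
  red-eyed dumpy-winged: (49 − 64.5)² / 64.5 = 3.7248
  sepia-eyed long-winged: (58 − 64.5)² / 64.5 = 0.6550
  sepia-eyed dumpy-winged: (11 − 21.5)² / 21.5 = 5.1279
χ² = 5.4587 + 3.7248 + 0.6550 + 5.1279 = 14.9664 ≈ 14.966
Degrees of freedom = 4 − 1 = 3; critical value at α = 0.01 is 11.345.
Since 14.966 > 11.345, we reject the null hypothesis — the data do not fit the 9:3:3:1 ratio.

14.966; not consistent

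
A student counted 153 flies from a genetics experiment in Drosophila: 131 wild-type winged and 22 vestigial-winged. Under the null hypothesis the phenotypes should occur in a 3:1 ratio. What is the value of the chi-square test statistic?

Expected counts for N = 153 under a 3:1 ratio (total parts = 4):
  wild-type winged: 153 × 3/4 = 114.75
  vestigial-winged: 153 × 1/4 = 38.25
χ² = Σ (O − E)² / E
  wild-type winged: (131 − 114.75)² / 114.75 = 2.3012
  vestigial-winged: (22 − 38.25)² / 38.25 = 6.9036
χ² = 2.3012 + 6.9036 = 9.2048 ≈ 9.205

9.205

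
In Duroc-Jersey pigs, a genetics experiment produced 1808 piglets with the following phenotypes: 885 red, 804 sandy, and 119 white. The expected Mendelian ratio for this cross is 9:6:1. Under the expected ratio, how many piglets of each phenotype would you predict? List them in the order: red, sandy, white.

The 9:6:1 ratio has 16 parts, so with N = 1808 the expected counts are:
  red: 1808 × 9/16 = 1017
  sandy: 1808 × 6/16 = 678
  white: 1808 × 1/16 = 113

1017, 678, 113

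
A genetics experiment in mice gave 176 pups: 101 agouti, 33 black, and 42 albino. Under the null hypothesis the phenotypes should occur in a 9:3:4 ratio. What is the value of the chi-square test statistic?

Total ratio parts = 16. Expected numbers out of 176:
  agouti: 176 × 9/16 = 99
  black: 176 × 3/16 = 33
  albino: 176 × 4/16 = 44
χ² = Σ (O − E)² / E
  agouti: (101 − 99)² / 99 = 0.0404
  black: (33 − 33)² / 33 = 0.0000
  albino: (42 − 44)² / 44 = 0.0909
χ² = 0.0404 + 0.0000 + 0.0909 = 0.1313 ≈ 0.131

0.131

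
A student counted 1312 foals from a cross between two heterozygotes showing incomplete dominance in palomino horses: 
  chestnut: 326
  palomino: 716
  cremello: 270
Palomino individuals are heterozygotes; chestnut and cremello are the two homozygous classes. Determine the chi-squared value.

15.756

With incomplete dominance, a heterozygote × heterozygote cross gives a 1:2:1 phenotypic ratio.
Total ratio parts = 4. Expected numbers out of 1312:
  chestnut: 1312 × 1/4 = 328
  palomino: 1312 × 2/4 = 656
  cremello: 1312 × 1/4 = 328
χ² = Σ (O − E)² / E
  chestnut: (326 − 328)² / 328 = 0.0122
  palomino: (716 − 656)² / 656 = 5.4878
  cremello: (270 − 328)² / 328 = 10.2561
χ² = 0.0122 + 5.4878 + 10.2561 = 15.7561 ≈ 15.756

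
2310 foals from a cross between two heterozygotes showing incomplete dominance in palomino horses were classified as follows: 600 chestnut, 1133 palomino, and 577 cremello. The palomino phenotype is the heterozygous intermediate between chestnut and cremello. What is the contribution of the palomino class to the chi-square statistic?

With incomplete dominance, a heterozygote × heterozygote cross gives a 1:2:1 phenotypic ratio.
The 1:2:1 ratio has 4 parts, so with N = 2310 the expected counts are:
  chestnut: 2310 × 1/4 = 577.5
  palomino: 2310 × 2/4 = 1155
  cremello: 2310 × 1/4 = 577.5
Contribution of palomino: (1133 − 1155)² / 1155 = 0.4190

0.419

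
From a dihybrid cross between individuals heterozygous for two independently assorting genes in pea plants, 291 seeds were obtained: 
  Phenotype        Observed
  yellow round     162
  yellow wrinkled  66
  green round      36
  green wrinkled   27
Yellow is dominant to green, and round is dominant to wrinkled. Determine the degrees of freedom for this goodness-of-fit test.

3

A dihybrid F₂ with independent assortment and complete dominance at both loci gives a 9:3:3:1 phenotypic ratio.
A goodness-of-fit test with 4 phenotype classes has df = 4 − 1 = 3.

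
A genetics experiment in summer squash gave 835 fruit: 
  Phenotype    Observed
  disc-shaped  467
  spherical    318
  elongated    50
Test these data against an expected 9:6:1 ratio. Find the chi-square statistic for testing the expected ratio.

0.183

Under the 9:6:1 hypothesis (Σ ratio = 16, N = 835):
  disc-shaped: 835 × 9/16 = 469.6875
  spherical: 835 × 6/16 = 313.125
  elongated: 835 × 1/16 = 52.1875
χ² = Σ (O − E)² / E
  disc-shaped: (467 − 469.6875)² / 469.6875 = 0.0154
  spherical: (318 − 313.125)² / 313.125 = 0.0759
  elongated: (50 − 52.1875)² / 52.1875 = 0.0917
χ² = 0.0154 + 0.0759 + 0.0917 = 0.183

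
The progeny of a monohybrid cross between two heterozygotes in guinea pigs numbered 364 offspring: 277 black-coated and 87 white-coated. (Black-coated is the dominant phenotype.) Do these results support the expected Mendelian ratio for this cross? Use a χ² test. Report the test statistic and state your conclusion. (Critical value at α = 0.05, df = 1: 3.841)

For a monohybrid cross between heterozygotes with complete dominance, the expected phenotypic ratio is 3:1.
The 3:1 ratio has 4 parts, so with N = 364 the expected counts are:
  black-coated: 364 × 3/4 = 273
  white-coated: 364 × 1/4 = 91
χ² = Σ (O − E)² / E
  black-coated: (277 − 273)² / 273 = 0.0586
  white-coated: (87 − 91)² / 91 = 0.1758
χ² = 0.0586 + 0.1758 = 0.2344 ≈ 0.234
Degrees of freedom = 2 − 1 = 1; critical value at α = 0.05 is 3.841.
Since 0.234 < 3.841, we fail to reject the null hypothesis — the data are consistent with the 3:1 ratio.

0.234; consistent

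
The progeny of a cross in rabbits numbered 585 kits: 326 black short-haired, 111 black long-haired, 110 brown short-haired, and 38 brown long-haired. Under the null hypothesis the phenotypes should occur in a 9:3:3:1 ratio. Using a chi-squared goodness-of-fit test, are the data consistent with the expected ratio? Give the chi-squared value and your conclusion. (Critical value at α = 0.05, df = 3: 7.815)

Under the 9:3:3:1 hypothesis (Σ ratio = 16, N = 585):
  black short-haired: 585 × 9/16 = 329.0625
  black long-haired: 585 × 3/16 = 109.6875
  brown short-haired: 585 × 3/16 = 109.6875
  brown long-haired: 585 × 1/16 = 36.5625
χ² = Σ (O − E)² / E
  black short-haired: (326 − 329.0625)² / 329.0625 = 0.0285
  black long-haired: (111 − 109.6875)² / 109.6875 = 0.0157
  brown short-haired: (110 − 109.6875)² / 109.6875 = 0.0009
  brown long-haired: (38 − 36.5625)² / 36.5625 = 0.0565
χ² = 0.0285 + 0.0157 + 0.0009 + 0.0565 = 0.1016 ≈ 0.102
Degrees of freedom = 4 − 1 = 3; critical value at α = 0.05 is 7.815.
Since 0.102 < 7.815, we fail to reject the null hypothesis — the data are consistent with the 9:3:3:1 ratio.

0.102; consistent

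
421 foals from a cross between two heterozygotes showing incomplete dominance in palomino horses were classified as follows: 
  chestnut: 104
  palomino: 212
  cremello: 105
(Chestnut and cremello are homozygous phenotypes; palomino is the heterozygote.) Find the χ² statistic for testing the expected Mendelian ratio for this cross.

With incomplete dominance, a heterozygote × heterozygote cross gives a 1:2:1 phenotypic ratio.
Under the 1:2:1 hypothesis (Σ ratio = 4, N = 421):
  chestnut: 421 × 1/4 = 105.25
  palomino: 421 × 2/4 = 210.5
  cremello: 421 × 1/4 = 105.25
χ² = Σ (O − E)² / E
  chestnut: (104 − 105.25)² / 105.25 = 0.0148
  palomino: (212 − 210.5)² / 210.5 = 0.0107
  cremello: (105 − 105.25)² / 105.25 = 0.0006
χ² = 0.0148 + 0.0107 + 0.0006 = 0.0261 ≈ 0.026

0.026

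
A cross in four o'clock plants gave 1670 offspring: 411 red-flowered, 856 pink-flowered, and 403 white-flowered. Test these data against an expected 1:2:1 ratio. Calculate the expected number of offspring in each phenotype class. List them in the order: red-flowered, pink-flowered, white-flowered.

417.5, 835, 417.5

The 1:2:1 ratio has 4 parts, so with N = 1670 the expected counts are:
  red-flowered: 1670 × 1/4 = 417.5
  pink-flowered: 1670 × 2/4 = 835
  white-flowered: 1670 × 1/4 = 417.5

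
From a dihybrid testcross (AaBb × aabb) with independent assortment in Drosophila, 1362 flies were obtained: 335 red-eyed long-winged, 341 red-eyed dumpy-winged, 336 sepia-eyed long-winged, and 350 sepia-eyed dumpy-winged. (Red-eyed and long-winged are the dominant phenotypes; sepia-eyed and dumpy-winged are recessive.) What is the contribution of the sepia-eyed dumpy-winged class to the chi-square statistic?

A dihybrid testcross with independent assortment gives a 1:1:1:1 ratio.
Total ratio parts = 4. Expected numbers out of 1362:
  red-eyed long-winged: 1362 × 1/4 = 340.5
  red-eyed dumpy-winged: 1362 × 1/4 = 340.5
  sepia-eyed long-winged: 1362 × 1/4 = 340.5
  sepia-eyed dumpy-winged: 1362 × 1/4 = 340.5
Contribution of sepia-eyed dumpy-winged: (350 − 340.5)² / 340.5 = 0.2651

0.265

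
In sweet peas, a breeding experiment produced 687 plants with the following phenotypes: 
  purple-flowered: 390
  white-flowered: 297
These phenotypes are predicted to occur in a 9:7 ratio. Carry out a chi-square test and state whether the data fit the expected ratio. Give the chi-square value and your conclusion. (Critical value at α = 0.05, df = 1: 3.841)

0.075; consistent

Expected counts for N = 687 under a 9:7 ratio (total parts = 16):
  purple-flowered: 687 × 9/16 = 386.4375
  white-flowered: 687 × 7/16 = 300.5625
χ² = Σ (O − E)² / E
  purple-flowered: (390 − 386.4375)² / 386.4375 = 0.0328
  white-flowered: (297 − 300.5625)² / 300.5625 = 0.0422
χ² = 0.0328 + 0.0422 = 0.075
Degrees of freedom = 2 − 1 = 1; critical value at α = 0.05 is 3.841.
Since 0.075 < 3.841, we fail to reject the null hypothesis — the data are consistent with the 9:7 ratio.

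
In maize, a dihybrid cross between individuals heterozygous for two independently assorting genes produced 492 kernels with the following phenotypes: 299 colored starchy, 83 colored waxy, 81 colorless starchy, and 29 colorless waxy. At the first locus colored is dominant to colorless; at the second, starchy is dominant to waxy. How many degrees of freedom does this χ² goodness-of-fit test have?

A dihybrid F₂ with independent assortment and complete dominance at both loci gives a 9:3:3:1 phenotypic ratio.
A goodness-of-fit test with 4 phenotype classes has df = 4 − 1 = 3.

3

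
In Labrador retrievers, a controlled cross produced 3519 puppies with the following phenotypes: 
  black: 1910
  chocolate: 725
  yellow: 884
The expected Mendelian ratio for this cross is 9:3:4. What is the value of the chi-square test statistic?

8.897

Expected counts for N = 3519 under a 9:3:4 ratio (total parts = 16):
  black: 3519 × 9/16 = 1979.4375
  chocolate: 3519 × 3/16 = 659.8125
  yellow: 3519 × 4/16 = 879.75
χ² = Σ (O − E)² / E
  black: (1910 − 1979.4375)² / 1979.4375 = 2.4358
  chocolate: (725 − 659.8125)² / 659.8125 = 6.4403
  yellow: (884 − 879.75)² / 879.75 = 0.0205
χ² = 2.4358 + 6.4403 + 0.0205 = 8.8966 ≈ 8.897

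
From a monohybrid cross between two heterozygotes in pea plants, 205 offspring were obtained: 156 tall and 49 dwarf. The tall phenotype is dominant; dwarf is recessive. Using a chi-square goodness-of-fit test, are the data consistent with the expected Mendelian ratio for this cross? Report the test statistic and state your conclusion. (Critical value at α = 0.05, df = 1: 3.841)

For a monohybrid cross between heterozygotes with complete dominance, the expected phenotypic ratio is 3:1.
Total ratio parts = 4. Expected numbers out of 205:
  tall: 205 × 3/4 = 153.75
  dwarf: 205 × 1/4 = 51.25
χ² = Σ (O − E)² / E
  tall: (156 − 153.75)² / 153.75 = 0.0329
  dwarf: (49 − 51.25)² / 51.25 = 0.0988
χ² = 0.0329 + 0.0988 = 0.1317 ≈ 0.132
Degrees of freedom = 2 − 1 = 1; critical value at α = 0.05 is 3.841.
Since 0.132 < 3.841, we fail to reject the null hypothesis — the data are consistent with the 3:1 ratio.

0.132; consistent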